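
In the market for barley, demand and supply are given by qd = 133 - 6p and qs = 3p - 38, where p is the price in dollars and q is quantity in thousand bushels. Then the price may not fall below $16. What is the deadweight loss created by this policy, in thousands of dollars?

0

Without the control the market clears where 133 - 6p = 3p - 38, i.e. p* = 19 and q* = 19.
Since 16 is below p* = 19, the floor does not bind and the free-market outcome prevails.
Since the control does not bind, no trades are prevented and deadweight loss is zero.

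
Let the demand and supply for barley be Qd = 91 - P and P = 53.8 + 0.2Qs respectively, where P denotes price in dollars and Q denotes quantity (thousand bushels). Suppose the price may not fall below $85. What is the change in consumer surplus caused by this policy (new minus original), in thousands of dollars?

-462.5

Rearranging supply gives Qs = 5P - 269. Equilibrium: 91 - P = 5P - 269, so 360 = 6P and P* = 60, Q* = 31.
The floor of 85 is above the equilibrium price 60, so it binds.
At P = 85: Qd = 91 - 85 = 6 and Qs = 5·85 - 269 = 156.
Consumer surplus without the control is ½ · (91 - 60) · 31 = 480.5.
With the floor, consumers buy 6 units at 85, so CS = ½ · (91 - 85) · 6 = 18.
Change in consumer surplus = 18 - 480.5 = -462.5.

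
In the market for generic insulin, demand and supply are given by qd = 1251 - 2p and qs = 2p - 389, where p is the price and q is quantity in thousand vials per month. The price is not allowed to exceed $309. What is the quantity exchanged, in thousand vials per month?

229

Without the control the market clears where 1251 - 2p = 2p - 389, i.e. p* = 410 and q* = 431.
Since 309 < 410, the ceiling is binding.
At p = 309: qd = 1251 - 2·309 = 633 and qs = 2·309 - 389 = 229.
The quantity actually transacted is the short side, supply: 229.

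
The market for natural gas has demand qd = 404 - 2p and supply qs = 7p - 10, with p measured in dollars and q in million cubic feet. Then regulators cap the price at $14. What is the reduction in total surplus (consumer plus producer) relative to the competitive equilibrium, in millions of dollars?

Setting quantity demanded equal to quantity supplied, 404 - 2p = 7p - 10, gives p* = 46 and q* = 312.
The ceiling of 14 is below the equilibrium price 46, so it binds.
At p = 14: qd = 404 - 2·14 = 376 and qs = 7·14 - 10 = 88.
Quantity traded falls to 88. At q = 88 the demand price is (404 - 88)/2 = 158 and the supply price is (10 + 88)/7 = 14.
Deadweight loss = ½ · (158 - 14) · (312 - 88) = ½ · 144 · 224 = 16128.

16128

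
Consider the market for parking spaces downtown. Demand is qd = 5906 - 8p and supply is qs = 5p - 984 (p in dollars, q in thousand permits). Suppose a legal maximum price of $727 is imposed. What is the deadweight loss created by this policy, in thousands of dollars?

0

In a free market, 5906 - 8p = 5p - 984 gives the equilibrium p* = 530, q* = 1666.
Since 727 is above p* = 530, the ceiling does not bind and the free-market outcome prevails.
Since the control does not bind, no trades are prevented and deadweight loss is zero.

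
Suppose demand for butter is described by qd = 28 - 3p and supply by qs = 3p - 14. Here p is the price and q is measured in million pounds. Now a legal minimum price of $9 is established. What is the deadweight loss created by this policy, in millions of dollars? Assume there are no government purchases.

12

Without the control the market clears where 28 - 3p = 3p - 14, i.e. p* = 7 and q* = 7.
Since 9 > 7, the floor is binding.
At p = 9: qd = 28 - 3·9 = 1 and qs = 3·9 - 14 = 13.
Quantity traded falls to 1. At q = 1 the demand price is (28 - 1)/3 = 9 and the supply price is (14 + 1)/3 = 5.
Deadweight loss = ½ · (9 - 5) · (7 - 1) = ½ · 4 · 6 = 12.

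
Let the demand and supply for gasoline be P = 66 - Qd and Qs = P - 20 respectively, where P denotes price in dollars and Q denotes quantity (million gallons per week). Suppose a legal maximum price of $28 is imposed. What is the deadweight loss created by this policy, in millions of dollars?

225

Rearranging demand gives Qd = 66 - P. Setting quantity demanded equal to quantity supplied, 66 - P = P - 20, gives P* = 43 and Q* = 23.
Because the ceiling (28) lies below the market-clearing price, it is binding.
At P = 28: Qd = 66 - 28 = 38 and Qs = 28 - 20 = 8.
Quantity traded falls to 8. At Q = 8 the demand price is 66 - 8 = 58 and the supply price is 20 + 8 = 28.
Deadweight loss = ½ · (58 - 28) · (23 - 8) = ½ · 30 · 15 = 225.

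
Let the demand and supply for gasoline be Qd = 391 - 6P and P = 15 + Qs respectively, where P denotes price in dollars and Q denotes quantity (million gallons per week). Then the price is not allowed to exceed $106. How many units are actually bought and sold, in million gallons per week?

43

Rearranging supply gives Qs = P - 15. Without the control the market clears where 391 - 6P = P - 15, i.e. P* = 58 and Q* = 43.
Since 106 is above P* = 58, the ceiling does not bind and the free-market outcome prevails.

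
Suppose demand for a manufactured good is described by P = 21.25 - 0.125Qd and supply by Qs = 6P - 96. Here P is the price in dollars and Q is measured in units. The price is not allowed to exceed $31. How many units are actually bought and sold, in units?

18

Rearranging demand gives Qd = 170 - 8P. In a free market, 170 - 8P = 6P - 96 gives the equilibrium P* = 19, Q* = 18.
The ceiling of 31 is above the equilibrium price 19, so it is not binding; the market clears at P* = 19, Q* = 18.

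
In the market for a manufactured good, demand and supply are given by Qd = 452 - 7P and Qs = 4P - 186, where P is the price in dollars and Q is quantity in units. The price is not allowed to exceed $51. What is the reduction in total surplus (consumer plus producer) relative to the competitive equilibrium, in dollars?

154

Equilibrium: 452 - 7P = 4P - 186, so 638 = 11P and P* = 58, Q* = 46.
Because the ceiling (51) lies below the market-clearing price, it is binding.
At P = 51: Qd = 452 - 7·51 = 95 and Qs = 4·51 - 186 = 18.
Quantity traded falls to 18. At Q = 18 the demand price is (452 - 18)/7 = 62 and the supply price is (186 + 18)/4 = 51.
Deadweight loss = ½ · (62 - 51) · (46 - 18) = ½ · 11 · 28 = 154.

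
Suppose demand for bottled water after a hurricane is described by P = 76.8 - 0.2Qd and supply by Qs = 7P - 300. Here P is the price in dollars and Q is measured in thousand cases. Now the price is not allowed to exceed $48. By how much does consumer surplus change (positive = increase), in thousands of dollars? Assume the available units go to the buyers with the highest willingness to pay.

Rearranging demand gives Qd = 384 - 5P. Equilibrium: 384 - 5P = 7P - 300, so 684 = 12P and P* = 57, Q* = 99.
Since 48 < 57, the ceiling is binding.
At P = 48: Qd = 384 - 5·48 = 144 and Qs = 7·48 - 300 = 36.
Consumer surplus without the control is ½ · (76.8 - 57) · 99 = 980.1.
With the ceiling, 36 units are sold at 48 (assume they go to the highest-value buyers). The demand price at Q = 36 is 69.6, so CS = ½ · [(76.8 - 48) + (69.6 - 48)] · 36 = 907.2.
Change in consumer surplus = 907.2 - 980.1 = -72.9.

-72.9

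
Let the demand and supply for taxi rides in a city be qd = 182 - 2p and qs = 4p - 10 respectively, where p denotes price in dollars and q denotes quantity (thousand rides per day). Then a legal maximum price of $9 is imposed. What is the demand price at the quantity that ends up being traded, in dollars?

78

Setting quantity demanded equal to quantity supplied, 182 - 2p = 4p - 10, gives p* = 32 and q* = 118.
Because the ceiling (9) lies below the market-clearing price, it is binding.
At p = 9: qd = 182 - 2·9 = 164 and qs = 4·9 - 10 = 26.
Only 26 units reach the market. On the demand curve, the marginal buyer's willingness to pay at q = 26 is (182 - 26)/2 = 78.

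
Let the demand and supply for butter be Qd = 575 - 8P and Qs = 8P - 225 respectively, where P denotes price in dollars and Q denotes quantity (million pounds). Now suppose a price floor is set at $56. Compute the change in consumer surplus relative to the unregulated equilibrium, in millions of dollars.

-906

Equilibrium: 575 - 8P = 8P - 225, so 800 = 16P and P* = 50, Q* = 175.
Because the floor (56) lies above the market-clearing price, it is binding.
At P = 56: Qd = 575 - 8·56 = 127 and Qs = 8·56 - 225 = 223.
Consumer surplus without the control is ½ · (71.875 - 50) · 175 = 1914.0625.
With the floor, consumers buy 127 units at 56, so CS = ½ · (71.875 - 56) · 127 = 1008.0625.
Change in consumer surplus = 1008.0625 - 1914.0625 = -906.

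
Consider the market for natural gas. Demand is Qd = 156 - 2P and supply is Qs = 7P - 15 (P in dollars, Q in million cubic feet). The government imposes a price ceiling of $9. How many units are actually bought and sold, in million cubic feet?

48

Equilibrium: 156 - 2P = 7P - 15, so 171 = 9P and P* = 19, Q* = 118.
The ceiling of 9 is below the equilibrium price 19, so it binds.
At P = 9: Qd = 156 - 2·9 = 138 and Qs = 7·9 - 15 = 48.
The quantity actually transacted is the short side, supply: 48.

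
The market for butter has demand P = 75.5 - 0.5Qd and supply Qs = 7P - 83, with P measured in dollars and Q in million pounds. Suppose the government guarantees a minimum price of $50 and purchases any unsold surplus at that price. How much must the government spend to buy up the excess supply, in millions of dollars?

Rearranging demand gives Qd = 151 - 2P. Setting quantity demanded equal to quantity supplied, 151 - 2P = 7P - 83, gives P* = 26 and Q* = 99.
Since 50 > 26, the floor is binding.
At P = 50: Qd = 151 - 2·50 = 51 and Qs = 7·50 - 83 = 267.
Surplus = Qs - Qd = 216.
Government expenditure = surplus × support price = 216 × 50 = 10800.

10800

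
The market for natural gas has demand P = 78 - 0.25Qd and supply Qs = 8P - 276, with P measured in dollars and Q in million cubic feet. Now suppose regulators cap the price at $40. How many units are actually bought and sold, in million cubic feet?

Rearranging demand gives Qd = 312 - 4P. Without the control the market clears where 312 - 4P = 8P - 276, i.e. P* = 49 and Q* = 116.
Because the ceiling (40) lies below the market-clearing price, it is binding.
At P = 40: Qd = 312 - 4·40 = 152 and Qs = 8·40 - 276 = 44.
The quantity actually transacted is the short side, supply: 44.

44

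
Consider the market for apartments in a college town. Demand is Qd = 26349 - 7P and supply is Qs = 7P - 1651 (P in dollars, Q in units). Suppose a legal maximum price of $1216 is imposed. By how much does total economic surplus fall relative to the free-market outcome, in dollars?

4302592

Without the control the market clears where 26349 - 7P = 7P - 1651, i.e. P* = 2000 and Q* = 12349.
The ceiling of 1216 is below the equilibrium price 2000, so it binds.
At P = 1216: Qd = 26349 - 7·1216 = 17837 and Qs = 7·1216 - 1651 = 6861.
Quantity traded falls to 6861. At Q = 6861 the demand price is (26349 - 6861)/7 = 2784 and the supply price is (1651 + 6861)/7 = 1216.
Deadweight loss = ½ · (2784 - 1216) · (12349 - 6861) = ½ · 1568 · 5488 = 4302592.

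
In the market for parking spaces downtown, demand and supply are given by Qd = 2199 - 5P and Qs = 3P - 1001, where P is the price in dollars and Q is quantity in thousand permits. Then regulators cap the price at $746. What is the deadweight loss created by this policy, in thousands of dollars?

Without the control the market clears where 2199 - 5P = 3P - 1001, i.e. P* = 400 and Q* = 199.
Since 746 is above P* = 400, the ceiling does not bind and the free-market outcome prevails.
Since the control does not bind, no trades are prevented and deadweight loss is zero.

0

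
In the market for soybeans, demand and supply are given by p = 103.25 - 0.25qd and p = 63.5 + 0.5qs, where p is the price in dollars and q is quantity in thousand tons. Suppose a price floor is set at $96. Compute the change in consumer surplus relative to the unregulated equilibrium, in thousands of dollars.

-246

Rearranging demand gives qd = 413 - 4p; rearranging supply gives qs = 2p - 127. Setting quantity demanded equal to quantity supplied, 413 - 4p = 2p - 127, gives p* = 90 and q* = 53.
Since 96 > 90, the floor is binding.
At p = 96: qd = 413 - 4·96 = 29 and qs = 2·96 - 127 = 65.
Consumer surplus without the control is ½ · (103.25 - 90) · 53 = 351.125.
With the floor, consumers buy 29 units at 96, so CS = ½ · (103.25 - 96) · 29 = 105.125.
Change in consumer surplus = 105.125 - 351.125 = -246.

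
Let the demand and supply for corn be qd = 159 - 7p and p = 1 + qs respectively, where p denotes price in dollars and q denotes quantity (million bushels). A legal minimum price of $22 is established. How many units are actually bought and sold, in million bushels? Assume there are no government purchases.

5

Rearranging supply gives qs = p - 1. Setting quantity demanded equal to quantity supplied, 159 - 7p = p - 1, gives p* = 20 and q* = 19.
Because the floor (22) lies above the market-clearing price, it is binding.
At p = 22: qd = 159 - 7·22 = 5 and qs = 22 - 1 = 21.
The quantity actually transacted is the short side, demand: 5.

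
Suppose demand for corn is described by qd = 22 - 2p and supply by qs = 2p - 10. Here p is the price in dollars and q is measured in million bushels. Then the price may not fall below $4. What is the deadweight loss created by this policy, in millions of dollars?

0

Equilibrium: 22 - 2p = 2p - 10, so 32 = 4p and p* = 8, q* = 6.
The floor of 4 is below the equilibrium price 8, so it is not binding; the market clears at p* = 8, q* = 6.
Since the control does not bind, no trades are prevented and deadweight loss is zero.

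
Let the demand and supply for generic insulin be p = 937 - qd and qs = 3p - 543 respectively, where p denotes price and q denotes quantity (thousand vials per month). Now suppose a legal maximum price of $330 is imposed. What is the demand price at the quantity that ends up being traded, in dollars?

490

Rearranging demand gives qd = 937 - p. Without the control the market clears where 937 - p = 3p - 543, i.e. p* = 370 and q* = 567.
Because the ceiling (330) lies below the market-clearing price, it is binding.
At p = 330: qd = 937 - 330 = 607 and qs = 3·330 - 543 = 447.
Only 447 units reach the market. On the demand curve, the marginal buyer's willingness to pay at q = 447 is (937 - 447) = 490.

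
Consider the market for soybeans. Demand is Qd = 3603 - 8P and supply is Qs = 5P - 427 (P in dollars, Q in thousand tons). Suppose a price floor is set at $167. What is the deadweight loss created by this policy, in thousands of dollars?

0

In a free market, 3603 - 8P = 5P - 427 gives the equilibrium P* = 310, Q* = 1123.
The floor of 167 is below the equilibrium price 310, so it is not binding; the market clears at P* = 310, Q* = 1123.
Since the control does not bind, no trades are prevented and deadweight loss is zero.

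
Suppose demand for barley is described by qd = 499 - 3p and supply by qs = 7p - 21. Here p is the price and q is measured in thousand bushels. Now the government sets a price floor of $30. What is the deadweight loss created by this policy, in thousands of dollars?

Without the control the market clears where 499 - 3p = 7p - 21, i.e. p* = 52 and q* = 343.
The floor of 30 is below the equilibrium price 52, so it is not binding; the market clears at p* = 52, q* = 343.
Since the control does not bind, no trades are prevented and deadweight loss is zero.

0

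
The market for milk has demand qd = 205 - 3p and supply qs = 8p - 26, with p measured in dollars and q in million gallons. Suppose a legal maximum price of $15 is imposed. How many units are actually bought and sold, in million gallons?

94

Equilibrium: 205 - 3p = 8p - 26, so 231 = 11p and p* = 21, q* = 142.
Because the ceiling (15) lies below the market-clearing price, it is binding.
At p = 15: qd = 205 - 3·15 = 160 and qs = 8·15 - 26 = 94.
The quantity actually transacted is the short side, supply: 94.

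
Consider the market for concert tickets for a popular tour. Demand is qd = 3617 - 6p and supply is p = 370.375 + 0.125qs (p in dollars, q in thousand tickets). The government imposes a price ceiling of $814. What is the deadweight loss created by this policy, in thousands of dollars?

0

Rearranging supply gives qs = 8p - 2963. In a free market, 3617 - 6p = 8p - 2963 gives the equilibrium p* = 470, q* = 797.
Since 814 is above p* = 470, the ceiling does not bind and the free-market outcome prevails.
Since the control does not bind, no trades are prevented and deadweight loss is zero.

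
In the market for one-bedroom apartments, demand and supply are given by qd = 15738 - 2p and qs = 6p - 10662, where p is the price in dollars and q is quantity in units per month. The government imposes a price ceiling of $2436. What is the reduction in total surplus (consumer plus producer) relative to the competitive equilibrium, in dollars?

8957952

In a free market, 15738 - 2p = 6p - 10662 gives the equilibrium p* = 3300, q* = 9138.
The ceiling of 2436 is below the equilibrium price 3300, so it binds.
At p = 2436: qd = 15738 - 2·2436 = 10866 and qs = 6·2436 - 10662 = 3954.
Quantity traded falls to 3954. At q = 3954 the demand price is (15738 - 3954)/2 = 5892 and the supply price is (10662 + 3954)/6 = 2436.
Deadweight loss = ½ · (5892 - 2436) · (9138 - 3954) = ½ · 3456 · 5184 = 8957952.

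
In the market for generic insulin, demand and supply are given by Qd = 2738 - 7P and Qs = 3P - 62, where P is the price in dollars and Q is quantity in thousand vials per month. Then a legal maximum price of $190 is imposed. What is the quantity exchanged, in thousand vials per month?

508

Equilibrium: 2738 - 7P = 3P - 62, so 2800 = 10P and P* = 280, Q* = 778.
The ceiling of 190 is below the equilibrium price 280, so it binds.
At P = 190: Qd = 2738 - 7·190 = 1408 and Qs = 3·190 - 62 = 508.
The quantity actually transacted is the short side, supply: 508.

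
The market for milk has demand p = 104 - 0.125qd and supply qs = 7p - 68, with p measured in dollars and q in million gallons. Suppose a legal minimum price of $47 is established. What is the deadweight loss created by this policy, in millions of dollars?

Rearranging demand gives qd = 832 - 8p. Setting quantity demanded equal to quantity supplied, 832 - 8p = 7p - 68, gives p* = 60 and q* = 352.
Since 47 is below p* = 60, the floor does not bind and the free-market outcome prevails.
Since the control does not bind, no trades are prevented and deadweight loss is zero.

0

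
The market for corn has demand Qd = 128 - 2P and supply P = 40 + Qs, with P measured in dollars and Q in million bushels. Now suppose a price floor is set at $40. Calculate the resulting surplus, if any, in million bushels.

Rearranging supply gives Qs = P - 40. In a free market, 128 - 2P = P - 40 gives the equilibrium P* = 56, Q* = 16.
Since 40 is below P* = 56, the floor does not bind and the free-market outcome prevails.
Since the control does not bind, there is no surplus.

0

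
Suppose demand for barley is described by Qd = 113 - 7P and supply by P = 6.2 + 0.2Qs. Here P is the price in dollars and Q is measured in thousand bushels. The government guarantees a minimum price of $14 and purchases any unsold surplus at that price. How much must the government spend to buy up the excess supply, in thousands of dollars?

336

Rearranging supply gives Qs = 5P - 31. Setting quantity demanded equal to quantity supplied, 113 - 7P = 5P - 31, gives P* = 12 and Q* = 29.
The floor of 14 is above the equilibrium price 12, so it binds.
At P = 14: Qd = 113 - 7·14 = 15 and Qs = 5·14 - 31 = 39.
Surplus = Qs - Qd = 24.
Government expenditure = surplus × support price = 24 × 14 = 336.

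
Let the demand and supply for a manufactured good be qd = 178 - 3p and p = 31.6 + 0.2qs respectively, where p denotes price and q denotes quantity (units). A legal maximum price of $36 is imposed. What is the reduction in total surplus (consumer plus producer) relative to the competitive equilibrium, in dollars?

Rearranging supply gives qs = 5p - 158. In a free market, 178 - 3p = 5p - 158 gives the equilibrium p* = 42, q* = 52.
Because the ceiling (36) lies below the market-clearing price, it is binding.
At p = 36: qd = 178 - 3·36 = 70 and qs = 5·36 - 158 = 22.
Quantity traded falls to 22. At q = 22 the demand price is (178 - 22)/3 = 52 and the supply price is (158 + 22)/5 = 36.
Deadweight loss = ½ · (52 - 36) · (52 - 22) = ½ · 16 · 30 = 240.

240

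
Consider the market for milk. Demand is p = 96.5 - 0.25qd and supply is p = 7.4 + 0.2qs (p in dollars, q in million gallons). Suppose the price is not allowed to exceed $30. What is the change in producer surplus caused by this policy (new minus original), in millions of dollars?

Rearranging demand gives qd = 386 - 4p; rearranging supply gives qs = 5p - 37. Setting quantity demanded equal to quantity supplied, 386 - 4p = 5p - 37, gives p* = 47 and q* = 198.
Since 30 < 47, the ceiling is binding.
At p = 30: qd = 386 - 4·30 = 266 and qs = 5·30 - 37 = 113.
Producer surplus without the control is ½ · (47 - 7.4) · 198 = 3920.4.
With the ceiling, producers sell 113 units at 30, so PS = ½ · (30 - 7.4) · 113 = 1276.9.
Change in producer surplus = 1276.9 - 3920.4 = -2643.5.

-2643.5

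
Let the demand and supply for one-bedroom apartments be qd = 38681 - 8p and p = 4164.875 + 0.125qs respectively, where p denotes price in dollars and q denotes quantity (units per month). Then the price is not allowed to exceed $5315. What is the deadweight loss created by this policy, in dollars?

0

Rearranging supply gives qs = 8p - 33319. Without the control the market clears where 38681 - 8p = 8p - 33319, i.e. p* = 4500 and q* = 2681.
Since 5315 is above p* = 4500, the ceiling does not bind and the free-market outcome prevails.
Since the control does not bind, no trades are prevented and deadweight loss is zero.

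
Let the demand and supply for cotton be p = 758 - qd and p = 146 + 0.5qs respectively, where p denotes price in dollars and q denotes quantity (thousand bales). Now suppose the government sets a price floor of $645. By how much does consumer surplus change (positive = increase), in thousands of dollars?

-76847.5

Rearranging demand gives qd = 758 - p; rearranging supply gives qs = 2p - 292. In a free market, 758 - p = 2p - 292 gives the equilibrium p* = 350, q* = 408.
Because the floor (645) lies above the market-clearing price, it is binding.
At p = 645: qd = 758 - 645 = 113 and qs = 2·645 - 292 = 998.
Consumer surplus without the control is ½ · (758 - 350) · 408 = 83232.
With the floor, consumers buy 113 units at 645, so CS = ½ · (758 - 645) · 113 = 6384.5.
Change in consumer surplus = 6384.5 - 83232 = -76847.5.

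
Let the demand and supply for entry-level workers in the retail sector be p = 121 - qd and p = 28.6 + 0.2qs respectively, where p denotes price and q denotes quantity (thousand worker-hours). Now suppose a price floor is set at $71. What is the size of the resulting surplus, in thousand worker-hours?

Rearranging demand gives qd = 121 - p; rearranging supply gives qs = 5p - 143. Setting quantity demanded equal to quantity supplied, 121 - p = 5p - 143, gives p* = 44 and q* = 77.
Because the floor (71) lies above the market-clearing price, it is binding.
At p = 71: qd = 121 - 71 = 50 and qs = 5·71 - 143 = 212.
Surplus = qs - qd = 212 - 50 = 162.

162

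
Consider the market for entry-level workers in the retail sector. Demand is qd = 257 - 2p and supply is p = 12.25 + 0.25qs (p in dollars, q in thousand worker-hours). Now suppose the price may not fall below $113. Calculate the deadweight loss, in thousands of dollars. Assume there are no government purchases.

5766

Rearranging supply gives qs = 4p - 49. Setting quantity demanded equal to quantity supplied, 257 - 2p = 4p - 49, gives p* = 51 and q* = 155.
The floor of 113 is above the equilibrium price 51, so it binds.
At p = 113: qd = 257 - 2·113 = 31 and qs = 4·113 - 49 = 403.
Quantity traded falls to 31. At q = 31 the demand price is (257 - 31)/2 = 113 and the supply price is (49 + 31)/4 = 20.
Deadweight loss = ½ · (113 - 20) · (155 - 31) = ½ · 93 · 124 = 5766.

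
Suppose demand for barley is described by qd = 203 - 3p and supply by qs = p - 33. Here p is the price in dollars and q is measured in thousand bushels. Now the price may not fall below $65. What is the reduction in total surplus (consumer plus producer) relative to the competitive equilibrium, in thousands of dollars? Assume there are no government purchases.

In a free market, 203 - 3p = p - 33 gives the equilibrium p* = 59, q* = 26.
Since 65 > 59, the floor is binding.
At p = 65: qd = 203 - 3·65 = 8 and qs = 65 - 33 = 32.
Quantity traded falls to 8. At q = 8 the demand price is (203 - 8)/3 = 65 and the supply price is 33 + 8 = 41.
Deadweight loss = ½ · (65 - 41) · (26 - 8) = ½ · 24 · 18 = 216.

216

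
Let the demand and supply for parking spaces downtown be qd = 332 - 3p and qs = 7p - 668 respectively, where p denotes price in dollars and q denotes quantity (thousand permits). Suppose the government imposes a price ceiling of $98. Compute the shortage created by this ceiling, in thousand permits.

20

Without the control the market clears where 332 - 3p = 7p - 668, i.e. p* = 100 and q* = 32.
The ceiling of 98 is below the equilibrium price 100, so it binds.
At p = 98: qd = 332 - 3·98 = 38 and qs = 7·98 - 668 = 18.
Shortage = qd - qs = 38 - 18 = 20.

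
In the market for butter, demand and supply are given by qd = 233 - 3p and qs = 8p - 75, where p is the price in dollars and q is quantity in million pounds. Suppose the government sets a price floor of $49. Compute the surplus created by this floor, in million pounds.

Equilibrium: 233 - 3p = 8p - 75, so 308 = 11p and p* = 28, q* = 149.
Since 49 > 28, the floor is binding.
At p = 49: qd = 233 - 3·49 = 86 and qs = 8·49 - 75 = 317.
Surplus = qs - qd = 317 - 86 = 231.

231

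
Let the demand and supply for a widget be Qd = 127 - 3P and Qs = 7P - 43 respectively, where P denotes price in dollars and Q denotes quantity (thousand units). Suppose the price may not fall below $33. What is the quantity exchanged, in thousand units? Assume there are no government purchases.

Setting quantity demanded equal to quantity supplied, 127 - 3P = 7P - 43, gives P* = 17 and Q* = 76.
Since 33 > 17, the floor is binding.
At P = 33: Qd = 127 - 3·33 = 28 and Qs = 7·33 - 43 = 188.
The quantity actually transacted is the short side, demand: 28.

28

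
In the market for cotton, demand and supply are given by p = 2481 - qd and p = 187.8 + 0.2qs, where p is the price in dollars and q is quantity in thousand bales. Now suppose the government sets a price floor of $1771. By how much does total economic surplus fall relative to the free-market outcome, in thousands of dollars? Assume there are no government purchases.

Rearranging demand gives qd = 2481 - p; rearranging supply gives qs = 5p - 939. Without the control the market clears where 2481 - p = 5p - 939, i.e. p* = 570 and q* = 1911.
Because the floor (1771) lies above the market-clearing price, it is binding.
At p = 1771: qd = 2481 - 1771 = 710 and qs = 5·1771 - 939 = 7916.
Quantity traded falls to 710. At q = 710 the demand price is 2481 - 710 = 1771 and the supply price is (939 + 710)/5 = 329.8.
Deadweight loss = ½ · (1771 - 329.8) · (1911 - 710) = ½ · 1441.2 · 1201 = 865440.6.

865440.6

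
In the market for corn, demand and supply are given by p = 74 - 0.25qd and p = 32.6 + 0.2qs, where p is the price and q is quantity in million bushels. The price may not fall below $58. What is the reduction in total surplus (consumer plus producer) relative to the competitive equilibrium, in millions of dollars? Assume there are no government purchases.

176.4

Rearranging demand gives qd = 296 - 4p; rearranging supply gives qs = 5p - 163. Without the control the market clears where 296 - 4p = 5p - 163, i.e. p* = 51 and q* = 92.
Since 58 > 51, the floor is binding.
At p = 58: qd = 296 - 4·58 = 64 and qs = 5·58 - 163 = 127.
Quantity traded falls to 64. At q = 64 the demand price is (296 - 64)/4 = 58 and the supply price is (163 + 64)/5 = 45.4.
Deadweight loss = ½ · (58 - 45.4) · (92 - 64) = ½ · 12.6 · 28 = 176.4.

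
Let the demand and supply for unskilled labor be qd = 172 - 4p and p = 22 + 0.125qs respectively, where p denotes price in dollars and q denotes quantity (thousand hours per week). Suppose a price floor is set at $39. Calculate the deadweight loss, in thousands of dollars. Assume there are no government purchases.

300

Rearranging supply gives qs = 8p - 176. Setting quantity demanded equal to quantity supplied, 172 - 4p = 8p - 176, gives p* = 29 and q* = 56.
The floor of 39 is above the equilibrium price 29, so it binds.
At p = 39: qd = 172 - 4·39 = 16 and qs = 8·39 - 176 = 136.
Quantity traded falls to 16. At q = 16 the demand price is (172 - 16)/4 = 39 and the supply price is (176 + 16)/8 = 24.
Deadweight loss = ½ · (39 - 24) · (56 - 16) = ½ · 15 · 40 = 300.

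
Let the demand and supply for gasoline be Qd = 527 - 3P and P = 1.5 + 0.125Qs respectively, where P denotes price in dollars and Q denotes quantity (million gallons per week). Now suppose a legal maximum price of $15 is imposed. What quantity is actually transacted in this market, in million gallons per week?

108

Rearranging supply gives Qs = 8P - 12. In a free market, 527 - 3P = 8P - 12 gives the equilibrium P* = 49, Q* = 380.
The ceiling of 15 is below the equilibrium price 49, so it binds.
At P = 15: Qd = 527 - 3·15 = 482 and Qs = 8·15 - 12 = 108.
The quantity actually transacted is the short side, supply: 108.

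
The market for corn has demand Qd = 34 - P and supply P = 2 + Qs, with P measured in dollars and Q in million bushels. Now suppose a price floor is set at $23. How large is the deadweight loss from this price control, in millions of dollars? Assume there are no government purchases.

Rearranging supply gives Qs = P - 2. Without the control the market clears where 34 - P = P - 2, i.e. P* = 18 and Q* = 16.
Since 23 > 18, the floor is binding.
At P = 23: Qd = 34 - 23 = 11 and Qs = 23 - 2 = 21.
Quantity traded falls to 11. At Q = 11 the demand price is 34 - 11 = 23 and the supply price is 2 + 11 = 13.
Deadweight loss = ½ · (23 - 13) · (16 - 11) = ½ · 10 · 5 = 25.

25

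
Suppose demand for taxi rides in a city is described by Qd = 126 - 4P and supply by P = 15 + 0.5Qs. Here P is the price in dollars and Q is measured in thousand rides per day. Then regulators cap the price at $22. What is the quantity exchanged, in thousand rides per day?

Rearranging supply gives Qs = 2P - 30. Setting quantity demanded equal to quantity supplied, 126 - 4P = 2P - 30, gives P* = 26 and Q* = 22.
Because the ceiling (22) lies below the market-clearing price, it is binding.
At P = 22: Qd = 126 - 4·22 = 38 and Qs = 2·22 - 30 = 14.
The quantity actually transacted is the short side, supply: 14.

14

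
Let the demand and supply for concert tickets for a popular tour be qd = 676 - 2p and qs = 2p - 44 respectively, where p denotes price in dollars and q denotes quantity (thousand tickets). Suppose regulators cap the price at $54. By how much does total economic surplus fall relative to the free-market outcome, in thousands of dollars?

Without the control the market clears where 676 - 2p = 2p - 44, i.e. p* = 180 and q* = 316.
Because the ceiling (54) lies below the market-clearing price, it is binding.
At p = 54: qd = 676 - 2·54 = 568 and qs = 2·54 - 44 = 64.
Quantity traded falls to 64. At q = 64 the demand price is (676 - 64)/2 = 306 and the supply price is (44 + 64)/2 = 54.
Deadweight loss = ½ · (306 - 54) · (316 - 64) = ½ · 252 · 252 = 31752.

31752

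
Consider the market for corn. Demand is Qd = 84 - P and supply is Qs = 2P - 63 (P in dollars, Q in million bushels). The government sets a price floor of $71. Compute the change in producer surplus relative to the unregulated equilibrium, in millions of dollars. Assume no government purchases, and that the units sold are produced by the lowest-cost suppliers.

165

In a free market, 84 - P = 2P - 63 gives the equilibrium P* = 49, Q* = 35.
The floor of 71 is above the equilibrium price 49, so it binds.
At P = 71: Qd = 84 - 71 = 13 and Qs = 2·71 - 63 = 79.
Producer surplus without the control is ½ · (49 - 31.5) · 35 = 306.25.
With the floor, 13 units are sold at 71. The supply price at Q = 13 is 38, so PS = ½ · [(71 - 31.5) + (71 - 38)] · 13 = 471.25.
Change in producer surplus = 471.25 - 306.25 = 165.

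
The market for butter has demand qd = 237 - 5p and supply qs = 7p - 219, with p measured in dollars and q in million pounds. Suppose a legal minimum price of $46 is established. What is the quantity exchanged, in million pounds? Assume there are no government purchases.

In a free market, 237 - 5p = 7p - 219 gives the equilibrium p* = 38, q* = 47.
Since 46 > 38, the floor is binding.
At p = 46: qd = 237 - 5·46 = 7 and qs = 7·46 - 219 = 103.
The quantity actually transacted is the short side, demand: 7.

7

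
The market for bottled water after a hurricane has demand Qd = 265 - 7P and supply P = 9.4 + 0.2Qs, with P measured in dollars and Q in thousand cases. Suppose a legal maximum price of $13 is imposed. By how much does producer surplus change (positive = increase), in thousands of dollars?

-656.5

Rearranging supply gives Qs = 5P - 47. In a free market, 265 - 7P = 5P - 47 gives the equilibrium P* = 26, Q* = 83.
Since 13 < 26, the ceiling is binding.
At P = 13: Qd = 265 - 7·13 = 174 and Qs = 5·13 - 47 = 18.
Producer surplus without the control is ½ · (26 - 9.4) · 83 = 688.9.
With the ceiling, producers sell 18 units at 13, so PS = ½ · (13 - 9.4) · 18 = 32.4.
Change in producer surplus = 32.4 - 688.9 = -656.5.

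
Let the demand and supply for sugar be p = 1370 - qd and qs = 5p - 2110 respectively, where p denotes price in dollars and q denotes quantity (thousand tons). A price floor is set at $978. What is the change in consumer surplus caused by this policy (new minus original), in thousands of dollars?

Rearranging demand gives qd = 1370 - p. Equilibrium: 1370 - p = 5p - 2110, so 3480 = 6p and p* = 580, q* = 790.
Because the floor (978) lies above the market-clearing price, it is binding.
At p = 978: qd = 1370 - 978 = 392 and qs = 5·978 - 2110 = 2780.
Consumer surplus without the control is ½ · (1370 - 580) · 790 = 312050.
With the floor, consumers buy 392 units at 978, so CS = ½ · (1370 - 978) · 392 = 76832.
Change in consumer surplus = 76832 - 312050 = -235218.

-235218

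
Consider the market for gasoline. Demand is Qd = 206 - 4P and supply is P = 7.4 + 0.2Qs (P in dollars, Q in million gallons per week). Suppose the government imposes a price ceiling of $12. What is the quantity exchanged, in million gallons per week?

Rearranging supply gives Qs = 5P - 37. In a free market, 206 - 4P = 5P - 37 gives the equilibrium P* = 27, Q* = 98.
The ceiling of 12 is below the equilibrium price 27, so it binds.
At P = 12: Qd = 206 - 4·12 = 158 and Qs = 5·12 - 37 = 23.
The quantity actually transacted is the short side, supply: 23.

23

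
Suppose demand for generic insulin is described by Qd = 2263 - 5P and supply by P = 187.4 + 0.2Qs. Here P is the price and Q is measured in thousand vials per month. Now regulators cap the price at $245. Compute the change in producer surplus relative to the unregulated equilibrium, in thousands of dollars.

Rearranging supply gives Qs = 5P - 937. In a free market, 2263 - 5P = 5P - 937 gives the equilibrium P* = 320, Q* = 663.
Because the ceiling (245) lies below the market-clearing price, it is binding.
At P = 245: Qd = 2263 - 5·245 = 1038 and Qs = 5·245 - 937 = 288.
Producer surplus without the control is ½ · (320 - 187.4) · 663 = 43956.9.
With the ceiling, producers sell 288 units at 245, so PS = ½ · (245 - 187.4) · 288 = 8294.4.
Change in producer surplus = 8294.4 - 43956.9 = -35662.5.

-35662.5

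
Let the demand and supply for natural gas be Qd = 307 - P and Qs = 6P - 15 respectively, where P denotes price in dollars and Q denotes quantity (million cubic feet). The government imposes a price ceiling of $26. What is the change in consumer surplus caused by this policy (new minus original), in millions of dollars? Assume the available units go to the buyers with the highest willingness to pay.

Without the control the market clears where 307 - P = 6P - 15, i.e. P* = 46 and Q* = 261.
Since 26 < 46, the ceiling is binding.
At P = 26: Qd = 307 - 26 = 281 and Qs = 6·26 - 15 = 141.
Consumer surplus without the control is ½ · (307 - 46) · 261 = 34060.5.
With the ceiling, 141 units are sold at 26 (assume they go to the highest-value buyers). The demand price at Q = 141 is 166, so CS = ½ · [(307 - 26) + (166 - 26)] · 141 = 29680.5.
Change in consumer surplus = 29680.5 - 34060.5 = -4380.

-4380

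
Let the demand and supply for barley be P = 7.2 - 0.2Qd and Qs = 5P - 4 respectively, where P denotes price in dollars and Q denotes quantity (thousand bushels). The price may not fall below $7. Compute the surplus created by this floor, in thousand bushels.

Rearranging demand gives Qd = 36 - 5P. Without the control the market clears where 36 - 5P = 5P - 4, i.e. P* = 4 and Q* = 16.
Since 7 > 4, the floor is binding.
At P = 7: Qd = 36 - 5·7 = 1 and Qs = 5·7 - 4 = 31.
Surplus = Qs - Qd = 31 - 1 = 30.

30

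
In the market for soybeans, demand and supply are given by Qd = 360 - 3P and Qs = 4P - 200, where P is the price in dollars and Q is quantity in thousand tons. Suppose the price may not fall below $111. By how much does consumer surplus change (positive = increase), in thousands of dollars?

Setting quantity demanded equal to quantity supplied, 360 - 3P = 4P - 200, gives P* = 80 and Q* = 120.
The floor of 111 is above the equilibrium price 80, so it binds.
At P = 111: Qd = 360 - 3·111 = 27 and Qs = 4·111 - 200 = 244.
Consumer surplus without the control is ½ · (120 - 80) · 120 = 2400.
With the floor, consumers buy 27 units at 111, so CS = ½ · (120 - 111) · 27 = 121.5.
Change in consumer surplus = 121.5 - 2400 = -2278.5.

-2278.5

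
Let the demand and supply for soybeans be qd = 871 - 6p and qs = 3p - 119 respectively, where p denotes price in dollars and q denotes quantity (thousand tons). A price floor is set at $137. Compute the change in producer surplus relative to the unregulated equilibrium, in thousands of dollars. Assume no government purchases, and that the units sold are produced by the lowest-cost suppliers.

Equilibrium: 871 - 6p = 3p - 119, so 990 = 9p and p* = 110, q* = 211.
Since 137 > 110, the floor is binding.
At p = 137: qd = 871 - 6·137 = 49 and qs = 3·137 - 119 = 292.
Producer surplus without the control is ½ · (110 - 119/3) · 211 = 44521/6.
With the floor, 49 units are sold at 137. The supply price at q = 49 is 56, so PS = ½ · [(137 - 119/3) + (137 - 56)] · 49 = 26215/6.
Change in producer surplus = 26215/6 - 44521/6 = -3051.

-3051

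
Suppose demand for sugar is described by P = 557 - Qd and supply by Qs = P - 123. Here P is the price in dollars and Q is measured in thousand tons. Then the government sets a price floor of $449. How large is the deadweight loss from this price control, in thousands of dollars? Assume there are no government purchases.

11881

Rearranging demand gives Qd = 557 - P. In a free market, 557 - P = P - 123 gives the equilibrium P* = 340, Q* = 217.
Since 449 > 340, the floor is binding.
At P = 449: Qd = 557 - 449 = 108 and Qs = 449 - 123 = 326.
Quantity traded falls to 108. At Q = 108 the demand price is 557 - 108 = 449 and the supply price is 123 + 108 = 231.
Deadweight loss = ½ · (449 - 231) · (217 - 108) = ½ · 218 · 109 = 11881.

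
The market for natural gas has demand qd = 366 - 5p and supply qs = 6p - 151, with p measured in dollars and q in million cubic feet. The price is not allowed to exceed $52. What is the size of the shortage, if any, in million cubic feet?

0

Setting quantity demanded equal to quantity supplied, 366 - 5p = 6p - 151, gives p* = 47 and q* = 131.
Since 52 is above p* = 47, the ceiling does not bind and the free-market outcome prevails.
Since the control does not bind, there is no shortage.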